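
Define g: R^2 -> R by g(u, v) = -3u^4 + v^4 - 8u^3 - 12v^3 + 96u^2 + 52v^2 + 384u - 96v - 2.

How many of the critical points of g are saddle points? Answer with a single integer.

g separates as a function of u plus a function of v, so ∇g=0 decouples.
∂g/∂u = -12(u - 4)(u + 2)(u + 4) = 0 at u ∈ {-4, -2, 4}; ∂g/∂v = 4(v - 4)(v - 3)(v - 2) = 0 at v ∈ {2, 3, 4}.
The Hessian is diagonal: diag(g_uu, g_vv). Second derivatives: g_uu(-4)=-192, g_uu(-2)=144, g_uu(4)=-576; g_vv(2)=8, g_vv(3)=-4, g_vv(4)=8.
Saddle points occur where the two diagonal entries have opposite signs: (-4, 2), (-4, 4), (-2, 3), (4, 2), (4, 4). Count: 5.

5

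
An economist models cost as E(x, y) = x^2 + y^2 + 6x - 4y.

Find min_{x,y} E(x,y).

-13

E(x,y) separates as P(x) + Q(y), so its minimum is min P + min Q.
P'(x) = 2x + 6 vanishes at x ∈ {-3}; Q'(y) = 2y - 4 vanishes at y ∈ {2}.
Local minima of P (where P''>0): P(-3)=-9. Local minima of Q: Q(2)=-4.
So the global minimum of E is P(-3) + Q(2) = -9 − 4 = -13, attained at (-3, 2).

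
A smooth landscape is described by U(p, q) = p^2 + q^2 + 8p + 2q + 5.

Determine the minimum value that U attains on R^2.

U(p,q) separates as A(p) + B(q) + 5, so its minimum is min A + min B + 5.
A'(p) = 2p + 8 vanishes at p ∈ {-4}; B'(q) = 2q + 2 vanishes at q ∈ {-1}.
Local minima of A (where A''>0): A(-4)=-16. Local minima of B: B(-1)=-1.
So the global minimum of U is A(-4) + B(-1) + 5 = -16 − 1 + 5 = -12, attained at (-4, -1).

-12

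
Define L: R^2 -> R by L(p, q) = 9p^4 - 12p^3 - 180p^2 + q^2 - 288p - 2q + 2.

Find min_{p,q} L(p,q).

-2495

L(p,q) separates as A(p) + B(q) + 2, so its minimum is min A + min B + 2.
A'(p) = 36(p - 4)(p + 1)(p + 2) vanishes at p ∈ {-2, -1, 4}; B'(q) = 2q - 2 vanishes at q ∈ {1}.
Local minima of A (where A''>0): A(-2)=96, A(4)=-2496. Local minima of B: B(1)=-1.
So the global minimum of L is A(4) + B(1) + 2 = -2496 − 1 + 2 = -2495, attained at (4, 1).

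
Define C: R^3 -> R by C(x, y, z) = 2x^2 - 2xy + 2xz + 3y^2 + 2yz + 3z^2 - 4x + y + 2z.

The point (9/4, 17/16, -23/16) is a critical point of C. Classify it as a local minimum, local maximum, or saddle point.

local minimum

The Hessian is constant: H = [[4, -2, 2], [-2, 6, 2], [2, 2, 6]].
Leading principal minors: Δ₁ = 4, Δ₂ = 20, Δ₃ = 64.
All leading minors are positive, so H is positive definite: a local minimum.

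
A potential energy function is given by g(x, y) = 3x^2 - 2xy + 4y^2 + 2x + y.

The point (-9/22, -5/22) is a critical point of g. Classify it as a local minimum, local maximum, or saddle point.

local minimum

The Hessian of g is constant: H = [[6, -2], [-2, 8]].
det(H) = 6·8 − (-2)² = 44.
det(H) > 0 and tr(H) = 14 > 0, so H is positive definite and the point is a local minimum.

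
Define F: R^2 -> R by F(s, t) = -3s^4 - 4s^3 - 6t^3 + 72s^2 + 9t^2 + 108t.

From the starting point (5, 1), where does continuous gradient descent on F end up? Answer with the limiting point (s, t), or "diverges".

F is separable, so gradient descent decouples: s follows -∂F/∂s, t follows -∂F/∂t.
∂F/∂s = -12s(s - 3)(s + 4); at s=5 this is -1080, so s increases.
∂F/∂t = -18(t - 3)(t + 2); at t=1 this is 108, so t decreases.
The s-coordinate has no critical point in that direction and runs off to infinity.

diverges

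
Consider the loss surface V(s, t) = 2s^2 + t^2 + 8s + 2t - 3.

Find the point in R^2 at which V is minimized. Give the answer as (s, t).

(-2, -1)

V(s,t) separates as P(s) + Q(t) − 3, so its minimum is min P + min Q − 3.
P'(s) = 4s + 8 vanishes at s ∈ {-2}; Q'(t) = 2(t + 1) vanishes at t ∈ {-1}.
Local minima of P (where P''>0): P(-2)=-8. Local minima of Q: Q(-1)=-1.
So the global minimum of V is P(-2) + Q(-1) − 3 = -8 − 1 − 3 = -12, attained at (-2, -1).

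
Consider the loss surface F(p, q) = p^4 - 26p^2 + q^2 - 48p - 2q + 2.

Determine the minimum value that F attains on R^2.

F(p,q) separates as A(p) + B(q) + 2, so its minimum is min A + min B + 2.
A'(p) = 4(p - 4)(p + 1)(p + 3) vanishes at p ∈ {-3, -1, 4}; B'(q) = 2q - 2 vanishes at q ∈ {1}.
Local minima of A (where A''>0): A(-3)=-9, A(4)=-352. Local minima of B: B(1)=-1.
So the global minimum of F is A(4) + B(1) + 2 = -352 − 1 + 2 = -351, attained at (4, 1).

-351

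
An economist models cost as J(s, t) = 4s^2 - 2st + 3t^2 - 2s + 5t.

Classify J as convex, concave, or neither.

J is quadratic, so its Hessian is the constant matrix H = [[8, -2], [-2, 6]].
det(H) = 44, tr(H) = 14.
det(H) > 0 and tr(H) > 0, so H is positive definite everywhere: convex.

convex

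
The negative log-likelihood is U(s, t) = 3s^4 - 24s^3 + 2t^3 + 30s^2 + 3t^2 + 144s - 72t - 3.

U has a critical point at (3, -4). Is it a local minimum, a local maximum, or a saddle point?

The mixed partial ∂²U/∂s∂t is 0, so the Hessian at any point is diag(U_ss, U_tt) = diag(12(3s^2 - 12s + 5), 6(2t + 1)).
At (3, -4): H = diag(-48, -42).
Both eigenvalues are negative, so H is negative definite: a local maximum.

local maximum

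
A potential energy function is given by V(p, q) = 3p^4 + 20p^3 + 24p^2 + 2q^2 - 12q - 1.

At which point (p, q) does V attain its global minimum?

V(p,q) separates as A(p) + B(q) − 1, so its minimum is min A + min B − 1.
A'(p) = 12p(p + 1)(p + 4) vanishes at p ∈ {-4, -1, 0}; B'(q) = 4q - 12 vanishes at q ∈ {3}.
Local minima of A (where A''>0): A(-4)=-128, A(0)=0. Local minima of B: B(3)=-18.
So the global minimum of V is A(-4) + B(3) − 1 = -128 − 18 − 1 = -147, attained at (-4, 3).

(-4, 3)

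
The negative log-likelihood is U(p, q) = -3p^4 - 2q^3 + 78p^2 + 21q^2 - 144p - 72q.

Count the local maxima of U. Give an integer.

U separates as a function of p plus a function of q, so ∇U=0 decouples.
∂U/∂p = -12(p - 3)(p - 1)(p + 4) = 0 at p ∈ {-4, 1, 3}; ∂U/∂q = -6(q - 4)(q - 3) = 0 at q ∈ {3, 4}.
The Hessian is diagonal: diag(U_pp, U_qq). Second derivatives: U_pp(-4)=-420, U_pp(1)=120, U_pp(3)=-168; U_qq(3)=6, U_qq(4)=-6.
Local maxima occur where both diagonal entries negative: (-4, 4), (3, 4). Count: 2.

2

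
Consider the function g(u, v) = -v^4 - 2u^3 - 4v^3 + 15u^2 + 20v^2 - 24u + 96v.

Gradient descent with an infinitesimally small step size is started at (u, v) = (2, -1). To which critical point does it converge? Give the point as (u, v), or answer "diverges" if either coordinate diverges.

(1, -2)

g is separable, so gradient descent decouples: u follows -∂g/∂u, v follows -∂g/∂v.
∂g/∂u = -6(u - 4)(u - 1); at u=2 this is 12, so u decreases.
∂g/∂v = -4(v - 3)(v + 2)(v + 4); at v=-1 this is 48, so v decreases.
u converges to its nearest critical value 1 (a local min of the u-part); v converges to -2. The iterate converges to (1, -2).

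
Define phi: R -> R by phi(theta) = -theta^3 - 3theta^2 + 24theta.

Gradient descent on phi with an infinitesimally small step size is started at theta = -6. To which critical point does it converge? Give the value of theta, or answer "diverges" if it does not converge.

-4

phi'(theta) = -3(theta - 2)(theta + 4), so phi'(-6) = -48.
Gradient descent moves in the -phi' direction, i.e. theta is increasing.
The nearest critical point in that direction is theta = -4, where phi'' = 18 > 0 (a local minimum). The iterate converges there.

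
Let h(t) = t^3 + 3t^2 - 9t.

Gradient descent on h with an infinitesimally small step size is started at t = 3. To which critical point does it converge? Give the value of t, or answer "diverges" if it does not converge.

h'(t) = 3(t - 1)(t + 3), so h'(3) = 36.
Gradient descent moves in the -h' direction, i.e. t is decreasing.
The nearest critical point in that direction is t = 1, where h'' = 12 > 0 (a local minimum). The iterate converges there.

1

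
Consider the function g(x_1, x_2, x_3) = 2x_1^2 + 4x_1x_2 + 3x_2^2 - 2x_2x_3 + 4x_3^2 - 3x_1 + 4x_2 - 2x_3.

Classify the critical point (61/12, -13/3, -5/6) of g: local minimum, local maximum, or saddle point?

The Hessian is constant: H = [[4, 4, 0], [4, 6, -2], [0, -2, 8]].
Leading principal minors: Δ₁ = 4, Δ₂ = 8, Δ₃ = 48.
All leading minors are positive, so H is positive definite: a local minimum.

local minimum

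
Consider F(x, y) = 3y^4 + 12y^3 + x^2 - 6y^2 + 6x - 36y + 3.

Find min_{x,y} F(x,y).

-33

F(x,y) separates as P(x) + Q(y) + 3, so its minimum is min P + min Q + 3.
P'(x) = 2x + 6 vanishes at x ∈ {-3}; Q'(y) = 12(y - 1)(y + 1)(y + 3) vanishes at y ∈ {-3, -1, 1}.
Local minima of P (where P''>0): P(-3)=-9. Local minima of Q: Q(-3)=-27, Q(1)=-27.
So the global minimum of F is P(-3) + Q(-3) + 3 = -9 − 27 + 3 = -33, attained at (-3, -3).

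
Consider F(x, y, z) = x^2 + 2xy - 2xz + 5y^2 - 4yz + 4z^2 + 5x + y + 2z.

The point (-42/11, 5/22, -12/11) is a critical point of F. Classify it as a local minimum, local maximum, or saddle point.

The Hessian is constant: H = [[2, 2, -2], [2, 10, -4], [-2, -4, 8]].
Leading principal minors: Δ₁ = 2, Δ₂ = 16, Δ₃ = 88.
All leading minors are positive, so H is positive definite: a local minimum.

local minimum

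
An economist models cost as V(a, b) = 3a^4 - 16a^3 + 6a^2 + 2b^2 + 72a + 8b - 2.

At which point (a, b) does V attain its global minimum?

V(a,b) separates as P(a) + Q(b) − 2, so its minimum is min P + min Q − 2.
P'(a) = 12(a - 3)(a - 2)(a + 1) vanishes at a ∈ {-1, 2, 3}; Q'(b) = 4b + 8 vanishes at b ∈ {-2}.
Local minima of P (where P''>0): P(-1)=-47, P(3)=81. Local minima of Q: Q(-2)=-8.
So the global minimum of V is P(-1) + Q(-2) − 2 = -47 − 8 − 2 = -57, attained at (-1, -2).

(-1, -2)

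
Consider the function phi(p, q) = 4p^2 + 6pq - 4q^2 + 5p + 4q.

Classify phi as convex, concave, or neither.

phi is quadratic, so its Hessian is the constant matrix H = [[8, 6], [6, -8]].
det(H) = -100, tr(H) = 0.
det(H) < 0, so H is indefinite: neither convex nor concave.

neither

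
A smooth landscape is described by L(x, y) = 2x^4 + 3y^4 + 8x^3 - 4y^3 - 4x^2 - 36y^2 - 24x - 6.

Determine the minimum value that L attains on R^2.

-213

L(x,y) separates as P(x) + Q(y) − 6, so its minimum is min P + min Q − 6.
P'(x) = 8(x - 1)(x + 1)(x + 3) vanishes at x ∈ {-3, -1, 1}; Q'(y) = 12y(y - 3)(y + 2) vanishes at y ∈ {-2, 0, 3}.
Local minima of P (where P''>0): P(-3)=-18, P(1)=-18. Local minima of Q: Q(-2)=-64, Q(3)=-189.
So the global minimum of L is P(-3) + Q(3) − 6 = -18 − 189 − 6 = -213, attained at (-3, 3).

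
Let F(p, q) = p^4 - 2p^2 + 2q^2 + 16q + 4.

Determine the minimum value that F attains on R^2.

-29

F(p,q) separates as A(p) + B(q) + 4, so its minimum is min A + min B + 4.
A'(p) = 4p(p - 1)(p + 1) vanishes at p ∈ {-1, 0, 1}; B'(q) = 4q + 16 vanishes at q ∈ {-4}.
Local minima of A (where A''>0): A(-1)=-1, A(1)=-1. Local minima of B: B(-4)=-32.
So the global minimum of F is A(-1) + B(-4) + 4 = -1 − 32 + 4 = -29, attained at (-1, -4).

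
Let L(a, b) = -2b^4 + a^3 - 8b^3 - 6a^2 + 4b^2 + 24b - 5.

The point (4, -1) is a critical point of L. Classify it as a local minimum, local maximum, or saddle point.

local minimum

The mixed partial ∂²L/∂a∂b is 0, so the Hessian at any point is diag(L_aa, L_bb) = diag(6(a - 2), 8(-3b^2 - 6b + 1)).
At (4, -1): H = diag(12, 32).
Both eigenvalues are positive, so H is positive definite: a local minimum.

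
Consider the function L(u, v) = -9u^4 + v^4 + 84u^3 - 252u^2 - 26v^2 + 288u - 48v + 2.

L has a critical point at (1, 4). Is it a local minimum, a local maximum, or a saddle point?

saddle point

The mixed partial ∂²L/∂u∂v is 0, so the Hessian at any point is diag(L_uu, L_vv) = diag(36(-3u^2 + 14u - 14), 4(3v^2 - 13)).
At (1, 4): H = diag(-108, 140).
The eigenvalues have opposite signs, so H is indefinite: a saddle point.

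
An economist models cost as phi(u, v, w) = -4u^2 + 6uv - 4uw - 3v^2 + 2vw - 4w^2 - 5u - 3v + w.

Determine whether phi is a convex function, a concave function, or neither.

phi is quadratic, so its Hessian is the constant matrix H = [[-8, 6, -4], [6, -6, 2], [-4, 2, -8]].
Leading principal minors: -8, 12, -64.
Signs alternate −, +, − ⇒ H ≺ 0 ⇒ concave.

concave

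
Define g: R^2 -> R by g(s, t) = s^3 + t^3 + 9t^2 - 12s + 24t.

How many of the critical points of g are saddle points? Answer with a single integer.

2

g separates as a function of s plus a function of t, so ∇g=0 decouples.
∂g/∂s = 3(s - 2)(s + 2) = 0 at s ∈ {-2, 2}; ∂g/∂t = 3(t + 2)(t + 4) = 0 at t ∈ {-4, -2}.
The Hessian is diagonal: diag(g_ss, g_tt). Second derivatives: g_ss(-2)=-12, g_ss(2)=12; g_tt(-4)=-6, g_tt(-2)=6.
Saddle points occur where the two diagonal entries have opposite signs: (-2, -2), (2, -4). Count: 2.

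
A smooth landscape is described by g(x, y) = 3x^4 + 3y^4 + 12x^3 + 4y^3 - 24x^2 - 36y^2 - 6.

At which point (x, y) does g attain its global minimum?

(-4, -3)

g(x,y) separates as P(x) + Q(y) − 6, so its minimum is min P + min Q − 6.
P'(x) = 12x(x - 1)(x + 4) vanishes at x ∈ {-4, 0, 1}; Q'(y) = 12y(y - 2)(y + 3) vanishes at y ∈ {-3, 0, 2}.
Local minima of P (where P''>0): P(-4)=-384, P(1)=-9. Local minima of Q: Q(-3)=-189, Q(2)=-64.
So the global minimum of g is P(-4) + Q(-3) − 6 = -384 − 189 − 6 = -579, attained at (-4, -3).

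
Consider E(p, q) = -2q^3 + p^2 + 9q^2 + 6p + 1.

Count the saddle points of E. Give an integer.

E separates as a function of p plus a function of q, so ∇E=0 decouples.
∂E/∂p = 2(p + 3) = 0 at p ∈ {-3}; ∂E/∂q = -6q(q - 3) = 0 at q ∈ {0, 3}.
The Hessian is diagonal: diag(E_pp, E_qq). Second derivatives: E_pp(-3)=2; E_qq(0)=18, E_qq(3)=-18.
Saddle points occur where the two diagonal entries have opposite signs: (-3, 3). Count: 1.

1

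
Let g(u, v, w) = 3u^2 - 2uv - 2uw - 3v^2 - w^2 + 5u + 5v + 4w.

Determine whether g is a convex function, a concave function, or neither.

g is quadratic, so its Hessian is the constant matrix H = [[6, -2, -2], [-2, -6, 0], [-2, 0, -2]].
Leading principal minors: 6, -40, 104.
Neither pattern holds ⇒ H is indefinite ⇒ neither convex nor concave.

neither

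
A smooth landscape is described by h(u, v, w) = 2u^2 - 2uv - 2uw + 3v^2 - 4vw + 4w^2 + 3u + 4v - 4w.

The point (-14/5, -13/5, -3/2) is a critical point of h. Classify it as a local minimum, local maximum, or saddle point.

The Hessian is constant: H = [[4, -2, -2], [-2, 6, -4], [-2, -4, 8]].
Leading principal minors: Δ₁ = 4, Δ₂ = 20, Δ₃ = 40.
All leading minors are positive, so H is positive definite: a local minimum.

local minimum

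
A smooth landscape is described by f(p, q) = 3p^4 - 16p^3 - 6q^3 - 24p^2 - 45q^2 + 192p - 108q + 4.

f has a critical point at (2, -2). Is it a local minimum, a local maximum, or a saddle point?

The mixed partial ∂²f/∂p∂q is 0, so the Hessian at any point is diag(f_pp, f_qq) = diag(12(3p^2 - 8p - 4), -18(2q + 5)).
At (2, -2): H = diag(-96, -18).
Both eigenvalues are negative, so H is negative definite: a local maximum.

local maximum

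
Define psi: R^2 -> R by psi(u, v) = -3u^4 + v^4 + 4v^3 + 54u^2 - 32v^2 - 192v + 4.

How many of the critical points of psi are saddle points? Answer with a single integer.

psi separates as a function of u plus a function of v, so ∇psi=0 decouples.
∂psi/∂u = -12u(u - 3)(u + 3) = 0 at u ∈ {-3, 0, 3}; ∂psi/∂v = 4(v - 4)(v + 3)(v + 4) = 0 at v ∈ {-4, -3, 4}.
The Hessian is diagonal: diag(psi_uu, psi_vv). Second derivatives: psi_uu(-3)=-216, psi_uu(0)=108, psi_uu(3)=-216; psi_vv(-4)=32, psi_vv(-3)=-28, psi_vv(4)=224.
Saddle points occur where the two diagonal entries have opposite signs: (-3, -4), (-3, 4), (0, -3), (3, -4), (3, 4). Count: 5.

5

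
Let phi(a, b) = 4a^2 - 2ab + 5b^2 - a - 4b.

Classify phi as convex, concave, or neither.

phi is quadratic, so its Hessian is the constant matrix H = [[8, -2], [-2, 10]].
det(H) = 76, tr(H) = 18.
det(H) > 0 and tr(H) > 0, so H is positive definite everywhere: convex.

convex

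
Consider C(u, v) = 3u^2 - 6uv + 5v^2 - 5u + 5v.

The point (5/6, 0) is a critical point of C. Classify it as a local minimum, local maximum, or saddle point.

The Hessian of C is constant: H = [[6, -6], [-6, 10]].
det(H) = 6·10 − (-6)² = 24.
det(H) > 0 and tr(H) = 16 > 0, so H is positive definite and the point is a local minimum.

local minimum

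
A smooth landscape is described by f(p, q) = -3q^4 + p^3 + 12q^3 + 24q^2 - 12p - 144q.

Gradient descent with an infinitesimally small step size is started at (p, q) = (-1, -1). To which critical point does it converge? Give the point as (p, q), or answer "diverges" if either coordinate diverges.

f is separable, so gradient descent decouples: p follows -∂f/∂p, q follows -∂f/∂q.
∂f/∂p = 3(p - 2)(p + 2); at p=-1 this is -9, so p increases.
∂f/∂q = -12(q - 3)(q - 2)(q + 2); at q=-1 this is -144, so q increases.
p converges to its nearest critical value 2 (a local min of the p-part); q converges to 2. The iterate converges to (2, 2).

(2, 2)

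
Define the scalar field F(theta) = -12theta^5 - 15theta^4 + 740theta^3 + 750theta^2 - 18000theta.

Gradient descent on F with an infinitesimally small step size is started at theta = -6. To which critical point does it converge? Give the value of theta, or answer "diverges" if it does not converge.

-5

F'(theta) = -60(theta - 5)(theta - 3)(theta + 4)(theta + 5), so F'(-6) = -11880.
Gradient descent moves in the -F' direction, i.e. theta is increasing.
The nearest critical point in that direction is theta = -5, where F'' = 4800 > 0 (a local minimum). The iterate converges there.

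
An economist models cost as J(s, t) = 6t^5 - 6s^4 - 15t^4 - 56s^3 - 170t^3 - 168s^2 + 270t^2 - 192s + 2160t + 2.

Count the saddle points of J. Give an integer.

J separates as a function of s plus a function of t, so ∇J=0 decouples.
∂J/∂s = -24(s + 1)(s + 2)(s + 4) = 0 at s ∈ {-4, -2, -1}; ∂J/∂t = 30(t - 4)(t - 3)(t + 2)(t + 3) = 0 at t ∈ {-3, -2, 3, 4}.
The Hessian is diagonal: diag(J_ss, J_tt). Second derivatives: J_ss(-4)=-144, J_ss(-2)=48, J_ss(-1)=-72; J_tt(-3)=-1260, J_tt(-2)=900, J_tt(3)=-900, J_tt(4)=1260.
Saddle points occur where the two diagonal entries have opposite signs: (-4, -2), (-4, 4), (-2, -3), (-2, 3), (-1, -2), (-1, 4). Count: 6.

6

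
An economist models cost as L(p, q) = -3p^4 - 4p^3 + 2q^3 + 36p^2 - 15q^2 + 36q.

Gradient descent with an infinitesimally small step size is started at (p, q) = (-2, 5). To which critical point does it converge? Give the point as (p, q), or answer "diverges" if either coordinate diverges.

(0, 3)

L is separable, so gradient descent decouples: p follows -∂L/∂p, q follows -∂L/∂q.
∂L/∂p = -12p(p - 2)(p + 3); at p=-2 this is -96, so p increases.
∂L/∂q = 6(q - 3)(q - 2); at q=5 this is 36, so q decreases.
p converges to its nearest critical value 0 (a local min of the p-part); q converges to 3. The iterate converges to (0, 3).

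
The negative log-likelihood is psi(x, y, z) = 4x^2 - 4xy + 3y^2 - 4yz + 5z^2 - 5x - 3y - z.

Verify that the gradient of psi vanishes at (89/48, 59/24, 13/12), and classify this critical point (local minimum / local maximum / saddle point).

∇psi = (8x - 4y - 5, -4x + 6y - 4z - 3, -4y + 10z - 1); substituting (89/48, 59/24, 13/12) gives ∇psi = (0, 0, 0), so (89/48, 59/24, 13/12) is indeed a critical point.
The Hessian is constant: H = [[8, -4, 0], [-4, 6, -4], [0, -4, 10]].
Leading principal minors: Δ₁ = 8, Δ₂ = 32, Δ₃ = 192.
All leading minors are positive, so H is positive definite: a local minimum.

local minimum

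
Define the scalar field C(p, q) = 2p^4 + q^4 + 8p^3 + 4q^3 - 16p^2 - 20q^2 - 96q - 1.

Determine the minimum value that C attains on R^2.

C(p,q) separates as A(p) + B(q) − 1, so its minimum is min A + min B − 1.
A'(p) = 8p(p - 1)(p + 4) vanishes at p ∈ {-4, 0, 1}; B'(q) = 4(q - 3)(q + 2)(q + 4) vanishes at q ∈ {-4, -2, 3}.
Local minima of A (where A''>0): A(-4)=-256, A(1)=-6. Local minima of B: B(-4)=64, B(3)=-279.
So the global minimum of C is A(-4) + B(3) − 1 = -256 − 279 − 1 = -536, attained at (-4, 3).

-536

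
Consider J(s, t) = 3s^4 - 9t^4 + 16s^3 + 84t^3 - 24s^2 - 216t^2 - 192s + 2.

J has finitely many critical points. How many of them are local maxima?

J separates as a function of s plus a function of t, so ∇J=0 decouples.
∂J/∂s = 12(s - 2)(s + 2)(s + 4) = 0 at s ∈ {-4, -2, 2}; ∂J/∂t = -36t(t - 4)(t - 3) = 0 at t ∈ {0, 3, 4}.
The Hessian is diagonal: diag(J_ss, J_tt). Second derivatives: J_ss(-4)=144, J_ss(-2)=-96, J_ss(2)=288; J_tt(0)=-432, J_tt(3)=108, J_tt(4)=-144.
Local maxima occur where both diagonal entries negative: (-2, 0), (-2, 4). Count: 2.

2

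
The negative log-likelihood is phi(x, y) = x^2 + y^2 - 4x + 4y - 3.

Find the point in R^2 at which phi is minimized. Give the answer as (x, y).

(2, -2)

phi(x,y) separates as P(x) + Q(y) − 3, so its minimum is min P + min Q − 3.
P'(x) = 2x - 4 vanishes at x ∈ {2}; Q'(y) = 2y + 4 vanishes at y ∈ {-2}.
Local minima of P (where P''>0): P(2)=-4. Local minima of Q: Q(-2)=-4.
So the global minimum of phi is P(2) + Q(-2) − 3 = -4 − 4 − 3 = -11, attained at (2, -2).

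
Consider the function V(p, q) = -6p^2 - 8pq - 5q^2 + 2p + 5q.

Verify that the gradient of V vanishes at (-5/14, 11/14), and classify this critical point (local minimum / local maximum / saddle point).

∇V = (-12p - 8q + 2, -8p - 10q + 5); substituting (-5/14, 11/14) gives ∇V = (0, 0), so (-5/14, 11/14) is indeed a critical point.
The Hessian of V is constant: H = [[-12, -8], [-8, -10]].
det(H) = (-12)·(-10) − (-8)² = 56.
det(H) > 0 and tr(H) = -22 < 0, so H is negative definite and the point is a local maximum.

local maximum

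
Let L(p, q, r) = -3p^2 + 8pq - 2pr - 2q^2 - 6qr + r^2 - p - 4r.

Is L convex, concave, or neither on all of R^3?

neither

L is quadratic, so its Hessian is the constant matrix H = [[-6, 8, -2], [8, -4, -6], [-2, -6, 2]].
Leading principal minors: -6, -40, 344.
Neither pattern holds ⇒ H is indefinite ⇒ neither convex nor concave.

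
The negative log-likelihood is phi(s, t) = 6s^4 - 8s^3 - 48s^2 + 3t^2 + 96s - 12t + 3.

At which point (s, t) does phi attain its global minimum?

(-2, 2)

phi(s,t) separates as P(s) + Q(t) + 3, so its minimum is min P + min Q + 3.
P'(s) = 24(s - 2)(s - 1)(s + 2) vanishes at s ∈ {-2, 1, 2}; Q'(t) = 6(t - 2) vanishes at t ∈ {2}.
Local minima of P (where P''>0): P(-2)=-224, P(2)=32. Local minima of Q: Q(2)=-12.
So the global minimum of phi is P(-2) + Q(2) + 3 = -224 − 12 + 3 = -233, attained at (-2, 2).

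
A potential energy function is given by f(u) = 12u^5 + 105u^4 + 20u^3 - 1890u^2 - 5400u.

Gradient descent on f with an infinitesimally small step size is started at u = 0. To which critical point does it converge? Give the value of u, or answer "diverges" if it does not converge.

3

f'(u) = 60(u - 3)(u + 2)(u + 3)(u + 5), so f'(0) = -5400.
Gradient descent moves in the -f' direction, i.e. u is increasing.
The nearest critical point in that direction is u = 3, where f'' = 14400 > 0 (a local minimum). The iterate converges there.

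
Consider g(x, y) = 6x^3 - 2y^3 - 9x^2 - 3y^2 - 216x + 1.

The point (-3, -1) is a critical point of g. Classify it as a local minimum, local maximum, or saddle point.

saddle point

The mixed partial ∂²g/∂x∂y is 0, so the Hessian at any point is diag(g_xx, g_yy) = diag(18(2x - 1), -6(2y + 1)).
At (-3, -1): H = diag(-126, 6).
The eigenvalues have opposite signs, so H is indefinite: a saddle point.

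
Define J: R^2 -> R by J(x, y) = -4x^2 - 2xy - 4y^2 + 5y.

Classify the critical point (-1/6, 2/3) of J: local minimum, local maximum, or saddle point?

local maximum

The Hessian of J is constant: H = [[-8, -2], [-2, -8]].
det(H) = (-8)·(-8) − (-2)² = 60.
det(H) > 0 and tr(H) = -16 < 0, so H is negative definite and the point is a local maximum.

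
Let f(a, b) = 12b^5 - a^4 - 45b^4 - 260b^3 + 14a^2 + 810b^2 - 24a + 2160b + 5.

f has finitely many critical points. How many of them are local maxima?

f separates as a function of a plus a function of b, so ∇f=0 decouples.
∂f/∂a = -4(a - 2)(a - 1)(a + 3) = 0 at a ∈ {-3, 1, 2}; ∂f/∂b = 60(b - 4)(b - 3)(b + 1)(b + 3) = 0 at b ∈ {-3, -1, 3, 4}.
The Hessian is diagonal: diag(f_aa, f_bb). Second derivatives: f_aa(-3)=-80, f_aa(1)=16, f_aa(2)=-20; f_bb(-3)=-5040, f_bb(-1)=2400, f_bb(3)=-1440, f_bb(4)=2100.
Local maxima occur where both diagonal entries negative: (-3, -3), (-3, 3), (2, -3), (2, 3). Count: 4.

4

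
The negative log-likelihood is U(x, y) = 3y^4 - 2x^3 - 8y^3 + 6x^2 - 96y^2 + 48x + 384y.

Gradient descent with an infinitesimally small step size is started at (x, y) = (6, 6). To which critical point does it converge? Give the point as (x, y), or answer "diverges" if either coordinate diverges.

diverges

U is separable, so gradient descent decouples: x follows -∂U/∂x, y follows -∂U/∂y.
∂U/∂x = -6(x - 4)(x + 2); at x=6 this is -96, so x increases.
∂U/∂y = 12(y - 4)(y - 2)(y + 4); at y=6 this is 960, so y decreases.
The x-coordinate has no critical point in that direction and runs off to infinity.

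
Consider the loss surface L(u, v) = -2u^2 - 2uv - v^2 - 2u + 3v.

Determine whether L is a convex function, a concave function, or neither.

concave

L is quadratic, so its Hessian is the constant matrix H = [[-4, -2], [-2, -2]].
det(H) = 4, tr(H) = -6.
det(H) > 0 and tr(H) < 0, so H is negative definite everywhere: concave.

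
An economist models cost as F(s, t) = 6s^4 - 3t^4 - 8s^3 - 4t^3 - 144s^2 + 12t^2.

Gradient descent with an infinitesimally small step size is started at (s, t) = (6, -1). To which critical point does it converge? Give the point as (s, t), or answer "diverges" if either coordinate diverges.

F is separable, so gradient descent decouples: s follows -∂F/∂s, t follows -∂F/∂t.
∂F/∂s = 24s(s - 4)(s + 3); at s=6 this is 2592, so s decreases.
∂F/∂t = -12t(t - 1)(t + 2); at t=-1 this is -24, so t increases.
s converges to its nearest critical value 4 (a local min of the s-part); t converges to 0. The iterate converges to (4, 0).

(4, 0)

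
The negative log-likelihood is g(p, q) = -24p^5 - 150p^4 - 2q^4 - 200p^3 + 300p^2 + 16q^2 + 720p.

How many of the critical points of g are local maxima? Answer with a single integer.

4

g separates as a function of p plus a function of q, so ∇g=0 decouples.
∂g/∂p = -120(p - 1)(p + 1)(p + 2)(p + 3) = 0 at p ∈ {-3, -2, -1, 1}; ∂g/∂q = -8q(q - 2)(q + 2) = 0 at q ∈ {-2, 0, 2}.
The Hessian is diagonal: diag(g_pp, g_qq). Second derivatives: g_pp(-3)=960, g_pp(-2)=-360, g_pp(-1)=480, g_pp(1)=-2880; g_qq(-2)=-64, g_qq(0)=32, g_qq(2)=-64.
Local maxima occur where both diagonal entries negative: (-2, -2), (-2, 2), (1, -2), (1, 2). Count: 4.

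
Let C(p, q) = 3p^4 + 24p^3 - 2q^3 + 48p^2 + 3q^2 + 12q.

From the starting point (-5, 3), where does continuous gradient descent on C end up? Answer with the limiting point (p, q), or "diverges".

C is separable, so gradient descent decouples: p follows -∂C/∂p, q follows -∂C/∂q.
∂C/∂p = 12p(p + 2)(p + 4); at p=-5 this is -180, so p increases.
∂C/∂q = -6(q - 2)(q + 1); at q=3 this is -24, so q increases.
The q-coordinate has no critical point in that direction and runs off to infinity.

diverges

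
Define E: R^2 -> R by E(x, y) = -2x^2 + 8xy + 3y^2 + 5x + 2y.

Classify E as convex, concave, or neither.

neither

E is quadratic, so its Hessian is the constant matrix H = [[-4, 8], [8, 6]].
det(H) = -88, tr(H) = 2.
det(H) < 0, so H is indefinite: neither convex nor concave.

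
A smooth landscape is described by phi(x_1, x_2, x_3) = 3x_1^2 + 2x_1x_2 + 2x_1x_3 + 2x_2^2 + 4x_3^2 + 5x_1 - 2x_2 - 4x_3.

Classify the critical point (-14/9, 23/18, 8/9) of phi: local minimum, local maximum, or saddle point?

local minimum

The Hessian is constant: H = [[6, 2, 2], [2, 4, 0], [2, 0, 8]].
Leading principal minors: Δ₁ = 6, Δ₂ = 20, Δ₃ = 144.
All leading minors are positive, so H is positive definite: a local minimum.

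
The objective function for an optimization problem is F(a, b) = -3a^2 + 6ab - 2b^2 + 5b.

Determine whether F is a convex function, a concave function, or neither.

F is quadratic, so its Hessian is the constant matrix H = [[-6, 6], [6, -4]].
det(H) = -12, tr(H) = -10.
det(H) < 0, so H is indefinite: neither convex nor concave.

neither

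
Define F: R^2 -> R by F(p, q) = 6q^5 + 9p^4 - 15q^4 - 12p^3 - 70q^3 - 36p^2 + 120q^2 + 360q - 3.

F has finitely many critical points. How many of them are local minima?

F separates as a function of p plus a function of q, so ∇F=0 decouples.
∂F/∂p = 36p(p - 2)(p + 1) = 0 at p ∈ {-1, 0, 2}; ∂F/∂q = 30(q - 3)(q - 2)(q + 1)(q + 2) = 0 at q ∈ {-2, -1, 2, 3}.
The Hessian is diagonal: diag(F_pp, F_qq). Second derivatives: F_pp(-1)=108, F_pp(0)=-72, F_pp(2)=216; F_qq(-2)=-600, F_qq(-1)=360, F_qq(2)=-360, F_qq(3)=600.
Local minima occur where both diagonal entries positive: (-1, -1), (-1, 3), (2, -1), (2, 3). Count: 4.

4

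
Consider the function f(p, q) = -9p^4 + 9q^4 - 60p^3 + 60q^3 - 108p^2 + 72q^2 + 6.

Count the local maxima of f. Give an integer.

f separates as a function of p plus a function of q, so ∇f=0 decouples.
∂f/∂p = -36p(p + 2)(p + 3) = 0 at p ∈ {-3, -2, 0}; ∂f/∂q = 36q(q + 1)(q + 4) = 0 at q ∈ {-4, -1, 0}.
The Hessian is diagonal: diag(f_pp, f_qq). Second derivatives: f_pp(-3)=-108, f_pp(-2)=72, f_pp(0)=-216; f_qq(-4)=432, f_qq(-1)=-108, f_qq(0)=144.
Local maxima occur where both diagonal entries negative: (-3, -1), (0, -1). Count: 2.

2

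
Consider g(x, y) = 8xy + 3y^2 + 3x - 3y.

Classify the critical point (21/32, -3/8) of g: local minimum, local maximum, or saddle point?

The Hessian of g is constant: H = [[0, 8], [8, 6]].
det(H) = 0·6 − 8² = -64.
Since det(H) < 0, H is indefinite and the critical point is a saddle point.

saddle point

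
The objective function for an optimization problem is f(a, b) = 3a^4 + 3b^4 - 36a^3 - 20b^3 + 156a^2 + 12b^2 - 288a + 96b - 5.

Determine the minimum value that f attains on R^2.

f(a,b) separates as P(a) + Q(b) − 5, so its minimum is min P + min Q − 5.
P'(a) = 12(a - 4)(a - 3)(a - 2) vanishes at a ∈ {2, 3, 4}; Q'(b) = 12(b - 4)(b - 2)(b + 1) vanishes at b ∈ {-1, 2, 4}.
Local minima of P (where P''>0): P(2)=-192, P(4)=-192. Local minima of Q: Q(-1)=-61, Q(4)=64.
So the global minimum of f is P(2) + Q(-1) − 5 = -192 − 61 − 5 = -258, attained at (2, -1).

-258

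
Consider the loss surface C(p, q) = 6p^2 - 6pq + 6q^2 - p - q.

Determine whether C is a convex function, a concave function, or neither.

convex

C is quadratic, so its Hessian is the constant matrix H = [[12, -6], [-6, 12]].
det(H) = 108, tr(H) = 24.
det(H) > 0 and tr(H) > 0, so H is positive definite everywhere: convex.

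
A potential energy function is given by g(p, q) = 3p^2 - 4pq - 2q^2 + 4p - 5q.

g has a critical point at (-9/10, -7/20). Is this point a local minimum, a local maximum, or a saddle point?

saddle point

The Hessian of g is constant: H = [[6, -4], [-4, -4]].
det(H) = 6·(-4) − (-4)² = -40.
Since det(H) < 0, H is indefinite and the critical point is a saddle point.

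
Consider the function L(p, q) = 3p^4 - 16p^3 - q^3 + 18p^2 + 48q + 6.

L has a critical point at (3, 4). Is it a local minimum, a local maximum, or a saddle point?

The mixed partial ∂²L/∂p∂q is 0, so the Hessian at any point is diag(L_pp, L_qq) = diag(12(3p^2 - 8p + 3), -6q).
At (3, 4): H = diag(72, -24).
The eigenvalues have opposite signs, so H is indefinite: a saddle point.

saddle point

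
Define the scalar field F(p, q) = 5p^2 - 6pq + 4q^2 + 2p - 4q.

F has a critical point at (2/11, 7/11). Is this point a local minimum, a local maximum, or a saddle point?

local minimum

The Hessian of F is constant: H = [[10, -6], [-6, 8]].
det(H) = 10·8 − (-6)² = 44.
det(H) > 0 and tr(H) = 18 > 0, so H is positive definite and the point is a local minimum.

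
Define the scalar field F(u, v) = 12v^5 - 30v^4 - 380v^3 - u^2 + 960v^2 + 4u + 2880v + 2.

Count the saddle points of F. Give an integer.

2

F separates as a function of u plus a function of v, so ∇F=0 decouples.
∂F/∂u = -2(u - 2) = 0 at u ∈ {2}; ∂F/∂v = 60(v - 4)(v - 3)(v + 1)(v + 4) = 0 at v ∈ {-4, -1, 3, 4}.
The Hessian is diagonal: diag(F_uu, F_vv). Second derivatives: F_uu(2)=-2; F_vv(-4)=-10080, F_vv(-1)=3600, F_vv(3)=-1680, F_vv(4)=2400.
Saddle points occur where the two diagonal entries have opposite signs: (2, -1), (2, 4). Count: 2.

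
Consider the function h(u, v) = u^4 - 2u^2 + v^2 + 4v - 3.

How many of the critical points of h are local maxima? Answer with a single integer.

0

h separates as a function of u plus a function of v, so ∇h=0 decouples.
∂h/∂u = 4u(u - 1)(u + 1) = 0 at u ∈ {-1, 0, 1}; ∂h/∂v = 2(v + 2) = 0 at v ∈ {-2}.
The Hessian is diagonal: diag(h_uu, h_vv). Second derivatives: h_uu(-1)=8, h_uu(0)=-4, h_uu(1)=8; h_vv(-2)=2.
Local maxima occur where both diagonal entries negative: none. Count: 0.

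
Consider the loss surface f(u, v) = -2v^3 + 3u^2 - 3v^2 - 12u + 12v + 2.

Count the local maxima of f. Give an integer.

0

f separates as a function of u plus a function of v, so ∇f=0 decouples.
∂f/∂u = 6(u - 2) = 0 at u ∈ {2}; ∂f/∂v = -6(v - 1)(v + 2) = 0 at v ∈ {-2, 1}.
The Hessian is diagonal: diag(f_uu, f_vv). Second derivatives: f_uu(2)=6; f_vv(-2)=18, f_vv(1)=-18.
Local maxima occur where both diagonal entries negative: none. Count: 0.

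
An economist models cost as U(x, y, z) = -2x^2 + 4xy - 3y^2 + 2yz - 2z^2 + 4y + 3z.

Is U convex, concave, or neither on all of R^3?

concave

U is quadratic, so its Hessian is the constant matrix H = [[-4, 4, 0], [4, -6, 2], [0, 2, -4]].
Leading principal minors: -4, 8, -16.
Signs alternate −, +, − ⇒ H ≺ 0 ⇒ concave.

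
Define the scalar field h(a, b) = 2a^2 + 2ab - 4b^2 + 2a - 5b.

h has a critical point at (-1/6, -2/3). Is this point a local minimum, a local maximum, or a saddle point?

saddle point

The Hessian of h is constant: H = [[4, 2], [2, -8]].
det(H) = 4·(-8) − 2² = -36.
Since det(H) < 0, H is indefinite and the critical point is a saddle point.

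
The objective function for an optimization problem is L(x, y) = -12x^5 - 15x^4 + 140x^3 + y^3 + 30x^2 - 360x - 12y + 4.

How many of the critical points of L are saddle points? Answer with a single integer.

4

L separates as a function of x plus a function of y, so ∇L=0 decouples.
∂L/∂x = -60(x - 2)(x - 1)(x + 1)(x + 3) = 0 at x ∈ {-3, -1, 1, 2}; ∂L/∂y = 3(y - 2)(y + 2) = 0 at y ∈ {-2, 2}.
The Hessian is diagonal: diag(L_xx, L_yy). Second derivatives: L_xx(-3)=2400, L_xx(-1)=-720, L_xx(1)=480, L_xx(2)=-900; L_yy(-2)=-12, L_yy(2)=12.
Saddle points occur where the two diagonal entries have opposite signs: (-3, -2), (-1, 2), (1, -2), (2, 2). Count: 4.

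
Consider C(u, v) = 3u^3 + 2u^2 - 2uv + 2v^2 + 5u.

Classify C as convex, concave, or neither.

neither

The term 3u^3 is cubic, so the Hessian is not constant.
∂²C/∂u² = 18u + 4, which takes both signs as u varies (negative for sufficiently negative u). A diagonal entry of the Hessian changing sign means the Hessian is neither positive- nor negative-semidefinite on all of R^2.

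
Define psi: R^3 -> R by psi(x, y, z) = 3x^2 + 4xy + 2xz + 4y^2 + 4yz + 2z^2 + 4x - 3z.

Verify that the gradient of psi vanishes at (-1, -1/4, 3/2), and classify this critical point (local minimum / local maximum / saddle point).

local minimum

∇psi = (6x + 4y + 2z + 4, 4x + 8y + 4z, 2x + 4y + 4z - 3); substituting (-1, -1/4, 3/2) gives ∇psi = (0, 0, 0), so (-1, -1/4, 3/2) is indeed a critical point.
The Hessian is constant: H = [[6, 4, 2], [4, 8, 4], [2, 4, 4]].
Leading principal minors: Δ₁ = 6, Δ₂ = 32, Δ₃ = 64.
All leading minors are positive, so H is positive definite: a local minimum.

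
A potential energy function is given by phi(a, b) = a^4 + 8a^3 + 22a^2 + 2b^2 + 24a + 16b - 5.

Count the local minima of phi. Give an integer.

2

phi separates as a function of a plus a function of b, so ∇phi=0 decouples.
∂phi/∂a = 4(a + 1)(a + 2)(a + 3) = 0 at a ∈ {-3, -2, -1}; ∂phi/∂b = 4(b + 4) = 0 at b ∈ {-4}.
The Hessian is diagonal: diag(phi_aa, phi_bb). Second derivatives: phi_aa(-3)=8, phi_aa(-2)=-4, phi_aa(-1)=8; phi_bb(-4)=4.
Local minima occur where both diagonal entries positive: (-3, -4), (-1, -4). Count: 2.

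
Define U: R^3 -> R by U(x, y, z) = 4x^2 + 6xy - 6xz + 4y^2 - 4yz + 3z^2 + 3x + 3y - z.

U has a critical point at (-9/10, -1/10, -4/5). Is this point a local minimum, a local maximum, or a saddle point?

local minimum

The Hessian is constant: H = [[8, 6, -6], [6, 8, -4], [-6, -4, 6]].
Leading principal minors: Δ₁ = 8, Δ₂ = 28, Δ₃ = 40.
All leading minors are positive, so H is positive definite: a local minimum.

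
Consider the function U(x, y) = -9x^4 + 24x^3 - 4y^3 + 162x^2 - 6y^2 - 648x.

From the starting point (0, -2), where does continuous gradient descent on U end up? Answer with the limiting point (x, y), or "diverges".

(2, -1)

U is separable, so gradient descent decouples: x follows -∂U/∂x, y follows -∂U/∂y.
∂U/∂x = -36(x - 3)(x - 2)(x + 3); at x=0 this is -648, so x increases.
∂U/∂y = -12y(y + 1); at y=-2 this is -24, so y increases.
x converges to its nearest critical value 2 (a local min of the x-part); y converges to -1. The iterate converges to (2, -1).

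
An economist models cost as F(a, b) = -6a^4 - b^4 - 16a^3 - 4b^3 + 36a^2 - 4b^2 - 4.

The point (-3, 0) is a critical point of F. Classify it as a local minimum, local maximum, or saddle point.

local maximum

The mixed partial ∂²F/∂a∂b is 0, so the Hessian at any point is diag(F_aa, F_bb) = diag(24(-3a^2 - 4a + 3), -4(3b^2 + 6b + 2)).
At (-3, 0): H = diag(-288, -8).
Both eigenvalues are negative, so H is negative definite: a local maximum.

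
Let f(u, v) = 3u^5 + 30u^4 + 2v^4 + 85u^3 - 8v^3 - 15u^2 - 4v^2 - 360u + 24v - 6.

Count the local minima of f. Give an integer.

4

f separates as a function of u plus a function of v, so ∇f=0 decouples.
∂f/∂u = 15(u - 1)(u + 2)(u + 3)(u + 4) = 0 at u ∈ {-4, -3, -2, 1}; ∂f/∂v = 8(v - 3)(v - 1)(v + 1) = 0 at v ∈ {-1, 1, 3}.
The Hessian is diagonal: diag(f_uu, f_vv). Second derivatives: f_uu(-4)=-150, f_uu(-3)=60, f_uu(-2)=-90, f_uu(1)=900; f_vv(-1)=64, f_vv(1)=-32, f_vv(3)=64.
Local minima occur where both diagonal entries positive: (-3, -1), (-3, 3), (1, -1), (1, 3). Count: 4.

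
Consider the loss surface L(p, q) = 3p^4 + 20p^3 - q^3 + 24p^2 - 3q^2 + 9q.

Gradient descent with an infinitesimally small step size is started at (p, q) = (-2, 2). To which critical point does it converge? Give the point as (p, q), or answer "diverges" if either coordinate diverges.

L is separable, so gradient descent decouples: p follows -∂L/∂p, q follows -∂L/∂q.
∂L/∂p = 12p(p + 1)(p + 4); at p=-2 this is 48, so p decreases.
∂L/∂q = -3(q - 1)(q + 3); at q=2 this is -15, so q increases.
The q-coordinate has no critical point in that direction and runs off to infinity.

diverges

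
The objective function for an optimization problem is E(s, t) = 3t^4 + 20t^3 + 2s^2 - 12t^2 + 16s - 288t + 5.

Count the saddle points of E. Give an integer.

1

E separates as a function of s plus a function of t, so ∇E=0 decouples.
∂E/∂s = 4(s + 4) = 0 at s ∈ {-4}; ∂E/∂t = 12(t - 2)(t + 3)(t + 4) = 0 at t ∈ {-4, -3, 2}.
The Hessian is diagonal: diag(E_ss, E_tt). Second derivatives: E_ss(-4)=4; E_tt(-4)=72, E_tt(-3)=-60, E_tt(2)=360.
Saddle points occur where the two diagonal entries have opposite signs: (-4, -3). Count: 1.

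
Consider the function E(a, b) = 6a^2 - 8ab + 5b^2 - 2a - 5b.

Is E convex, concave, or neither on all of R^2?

convex

E is quadratic, so its Hessian is the constant matrix H = [[12, -8], [-8, 10]].
det(H) = 56, tr(H) = 22.
det(H) > 0 and tr(H) > 0, so H is positive definite everywhere: convex.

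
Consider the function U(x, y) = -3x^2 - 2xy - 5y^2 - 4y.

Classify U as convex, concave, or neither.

U is quadratic, so its Hessian is the constant matrix H = [[-6, -2], [-2, -10]].
det(H) = 56, tr(H) = -16.
det(H) > 0 and tr(H) < 0, so H is negative definite everywhere: concave.

concave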